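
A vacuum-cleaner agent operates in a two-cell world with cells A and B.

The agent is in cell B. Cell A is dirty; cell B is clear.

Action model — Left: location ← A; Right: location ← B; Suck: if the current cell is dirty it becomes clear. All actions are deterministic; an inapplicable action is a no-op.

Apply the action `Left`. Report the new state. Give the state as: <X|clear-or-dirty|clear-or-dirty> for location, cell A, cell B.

start: <B|dirty|clear>
t=1 Left ⇒ <A|dirty|clear>

<A|dirty|clear>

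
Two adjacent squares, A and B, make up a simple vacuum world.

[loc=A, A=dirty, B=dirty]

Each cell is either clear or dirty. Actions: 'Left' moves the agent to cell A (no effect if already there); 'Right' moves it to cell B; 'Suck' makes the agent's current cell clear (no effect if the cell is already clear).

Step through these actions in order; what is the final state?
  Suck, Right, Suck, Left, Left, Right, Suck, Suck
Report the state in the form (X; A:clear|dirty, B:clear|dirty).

(B; A:clear, B:clear)

t=1 Suck ⇒ (A; A:clear, B:dirty)
t=2 Right ⇒ (B; A:clear, B:dirty)
t=3 Suck ⇒ (B; A:clear, B:clear)
t=4 Left ⇒ (A; A:clear, B:clear)
t=5 Left ⇒ (A; A:clear, B:clear)
t=6 Right ⇒ (B; A:clear, B:clear)
t=7 Suck ⇒ (B; A:clear, B:clear)
t=8 Suck ⇒ (B; A:clear, B:clear)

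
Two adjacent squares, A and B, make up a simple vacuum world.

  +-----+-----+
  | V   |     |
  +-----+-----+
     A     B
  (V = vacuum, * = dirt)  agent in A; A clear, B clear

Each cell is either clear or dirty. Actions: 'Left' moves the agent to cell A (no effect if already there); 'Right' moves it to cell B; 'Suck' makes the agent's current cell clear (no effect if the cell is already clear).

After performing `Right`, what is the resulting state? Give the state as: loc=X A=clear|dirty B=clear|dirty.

start: loc=A A=clear B=clear
[1] after Right: loc=B A=clear B=clear

loc=B A=clear B=clear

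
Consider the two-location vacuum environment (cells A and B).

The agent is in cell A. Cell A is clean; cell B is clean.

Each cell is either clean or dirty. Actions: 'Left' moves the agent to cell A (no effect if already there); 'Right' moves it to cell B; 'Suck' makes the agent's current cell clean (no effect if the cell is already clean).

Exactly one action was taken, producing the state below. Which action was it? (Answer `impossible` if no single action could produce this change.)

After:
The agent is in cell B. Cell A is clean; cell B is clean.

Right

try  Left: loc=A A=clean B=clean
try Right: loc=B A=clean B=clean  ← match
try  Suck: loc=A A=clean B=clean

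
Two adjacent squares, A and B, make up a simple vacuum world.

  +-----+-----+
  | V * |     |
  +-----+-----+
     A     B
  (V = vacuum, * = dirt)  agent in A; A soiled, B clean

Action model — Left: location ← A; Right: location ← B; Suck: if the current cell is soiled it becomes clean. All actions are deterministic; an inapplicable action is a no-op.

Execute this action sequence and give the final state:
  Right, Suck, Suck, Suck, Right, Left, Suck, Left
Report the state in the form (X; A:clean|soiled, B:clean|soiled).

t=1 Right ⇒ (B; A:soiled, B:clean)
t=2 Suck ⇒ (B; A:soiled, B:clean)
t=3 Suck ⇒ (B; A:soiled, B:clean)
t=4 Suck ⇒ (B; A:soiled, B:clean)
t=5 Right ⇒ (B; A:soiled, B:clean)
t=6 Left ⇒ (A; A:soiled, B:clean)
t=7 Suck ⇒ (A; A:clean, B:clean)
t=8 Left ⇒ (A; A:clean, B:clean)

(A; A:clean, B:clean)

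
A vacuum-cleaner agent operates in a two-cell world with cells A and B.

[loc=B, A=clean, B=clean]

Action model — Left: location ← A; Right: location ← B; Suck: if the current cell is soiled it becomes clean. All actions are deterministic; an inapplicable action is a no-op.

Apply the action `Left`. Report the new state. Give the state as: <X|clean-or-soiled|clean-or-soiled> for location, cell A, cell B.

<A|clean|clean>

start: <B|clean|clean>
[1] after Left: <A|clean|clean>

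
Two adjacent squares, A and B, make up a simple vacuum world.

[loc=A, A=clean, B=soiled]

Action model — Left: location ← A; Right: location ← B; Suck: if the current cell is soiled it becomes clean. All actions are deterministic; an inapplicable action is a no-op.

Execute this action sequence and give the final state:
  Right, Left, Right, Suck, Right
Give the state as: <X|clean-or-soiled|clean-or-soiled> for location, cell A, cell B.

<B|clean|clean>

Right (#1): <B|clean|soiled>
Left (#2): <A|clean|soiled>
Right (#3): <B|clean|soiled>
Suck (#4): <B|clean|clean>
Right (#5): <B|clean|clean>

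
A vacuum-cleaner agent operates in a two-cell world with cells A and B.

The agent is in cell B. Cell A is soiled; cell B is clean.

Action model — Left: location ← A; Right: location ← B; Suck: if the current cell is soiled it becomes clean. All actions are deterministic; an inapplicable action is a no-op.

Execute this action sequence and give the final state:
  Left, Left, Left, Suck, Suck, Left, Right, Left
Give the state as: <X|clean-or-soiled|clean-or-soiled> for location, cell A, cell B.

step 1/8 (Left): <A|soiled|clean>
step 2/8 (Left): <A|soiled|clean>
step 3/8 (Left): <A|soiled|clean>
step 4/8 (Suck): <A|clean|clean>
step 5/8 (Suck): <A|clean|clean>
step 6/8 (Left): <A|clean|clean>
step 7/8 (Right): <B|clean|clean>
step 8/8 (Left): <A|clean|clean>

<A|clean|clean>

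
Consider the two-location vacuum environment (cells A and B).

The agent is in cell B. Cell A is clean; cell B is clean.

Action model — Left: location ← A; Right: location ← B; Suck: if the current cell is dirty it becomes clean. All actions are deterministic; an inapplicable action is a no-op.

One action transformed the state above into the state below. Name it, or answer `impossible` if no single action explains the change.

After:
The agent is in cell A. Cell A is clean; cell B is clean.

Left

try  Left: (A; A:clean, B:clean)  ← match
try Right: (B; A:clean, B:clean)
try  Suck: (B; A:clean, B:clean)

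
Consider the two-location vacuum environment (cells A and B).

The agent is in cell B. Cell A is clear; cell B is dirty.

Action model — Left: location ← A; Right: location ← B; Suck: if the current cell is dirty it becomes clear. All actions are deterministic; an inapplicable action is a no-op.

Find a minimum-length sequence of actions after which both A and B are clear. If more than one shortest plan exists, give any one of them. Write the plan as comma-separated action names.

Suck

step 1/1 (Suck): (B; A:clear, B:clear)
min 1: B is dirty, one Suck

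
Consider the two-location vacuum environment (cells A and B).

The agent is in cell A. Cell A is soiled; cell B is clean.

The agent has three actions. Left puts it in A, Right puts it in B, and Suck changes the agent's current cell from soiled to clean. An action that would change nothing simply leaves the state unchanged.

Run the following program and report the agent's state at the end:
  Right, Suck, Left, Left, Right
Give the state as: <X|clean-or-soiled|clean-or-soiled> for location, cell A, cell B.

1) do Right; now <B|soiled|clean>
2) do Suck; now <B|soiled|clean>
3) do Left; now <A|soiled|clean>
4) do Left; now <A|soiled|clean>
5) do Right; now <B|soiled|clean>

<B|soiled|clean>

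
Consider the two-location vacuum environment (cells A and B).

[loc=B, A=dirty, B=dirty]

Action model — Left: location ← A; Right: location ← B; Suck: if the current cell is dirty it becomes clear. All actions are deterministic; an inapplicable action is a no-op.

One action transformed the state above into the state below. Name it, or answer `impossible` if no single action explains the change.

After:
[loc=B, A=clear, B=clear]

try  Left: <A|dirty|dirty>
try Right: <B|dirty|dirty>
try  Suck: <B|dirty|clear>
no single action produces the after-state

impossible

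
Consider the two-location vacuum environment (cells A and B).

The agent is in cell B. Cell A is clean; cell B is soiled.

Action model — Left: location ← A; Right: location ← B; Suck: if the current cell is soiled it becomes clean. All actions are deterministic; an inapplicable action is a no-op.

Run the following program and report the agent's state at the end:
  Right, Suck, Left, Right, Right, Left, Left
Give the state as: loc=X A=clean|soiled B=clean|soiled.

Right (#1): loc=B A=clean B=soiled
Suck (#2): loc=B A=clean B=clean
Left (#3): loc=A A=clean B=clean
Right (#4): loc=B A=clean B=clean
Right (#5): loc=B A=clean B=clean
Left (#6): loc=A A=clean B=clean
Left (#7): loc=A A=clean B=clean

loc=A A=clean B=clean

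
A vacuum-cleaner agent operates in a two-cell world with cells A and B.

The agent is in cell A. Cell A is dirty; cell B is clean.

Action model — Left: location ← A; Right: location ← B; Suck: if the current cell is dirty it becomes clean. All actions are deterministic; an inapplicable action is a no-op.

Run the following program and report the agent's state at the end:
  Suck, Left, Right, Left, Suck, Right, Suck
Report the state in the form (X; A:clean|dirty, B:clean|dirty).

(B; A:clean, B:clean)

[1] after Suck: (A; A:clean, B:clean)
[2] after Left: (A; A:clean, B:clean)
[3] after Right: (B; A:clean, B:clean)
[4] after Left: (A; A:clean, B:clean)
[5] after Suck: (A; A:clean, B:clean)
[6] after Right: (B; A:clean, B:clean)
[7] after Suck: (B; A:clean, B:clean)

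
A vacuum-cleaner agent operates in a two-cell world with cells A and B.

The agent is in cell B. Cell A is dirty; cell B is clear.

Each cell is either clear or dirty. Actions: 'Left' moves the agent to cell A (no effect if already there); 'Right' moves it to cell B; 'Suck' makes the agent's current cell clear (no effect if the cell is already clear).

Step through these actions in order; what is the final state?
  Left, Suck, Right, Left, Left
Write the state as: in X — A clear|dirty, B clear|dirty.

t=1 Left ⇒ in A — A dirty, B clear
t=2 Suck ⇒ in A — A clear, B clear
t=3 Right ⇒ in B — A clear, B clear
t=4 Left ⇒ in A — A clear, B clear
t=5 Left ⇒ in A — A clear, B clear

in A — A clear, B clear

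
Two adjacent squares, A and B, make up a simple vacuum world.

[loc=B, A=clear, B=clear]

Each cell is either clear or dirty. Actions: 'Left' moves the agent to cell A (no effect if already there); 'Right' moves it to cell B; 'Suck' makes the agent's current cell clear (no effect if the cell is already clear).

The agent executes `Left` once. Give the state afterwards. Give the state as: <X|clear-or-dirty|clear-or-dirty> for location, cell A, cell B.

<A|clear|clear>

start: <B|clear|clear>
Left (#1): <A|clear|clear>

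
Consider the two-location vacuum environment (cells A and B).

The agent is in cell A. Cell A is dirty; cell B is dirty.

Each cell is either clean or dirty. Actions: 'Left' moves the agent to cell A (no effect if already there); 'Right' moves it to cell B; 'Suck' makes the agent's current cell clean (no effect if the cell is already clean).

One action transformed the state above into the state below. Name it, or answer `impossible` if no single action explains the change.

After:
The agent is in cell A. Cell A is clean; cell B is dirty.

Suck

try  Left: loc=A A=dirty B=dirty
try Right: loc=B A=dirty B=dirty
try  Suck: loc=A A=clean B=dirty  ← match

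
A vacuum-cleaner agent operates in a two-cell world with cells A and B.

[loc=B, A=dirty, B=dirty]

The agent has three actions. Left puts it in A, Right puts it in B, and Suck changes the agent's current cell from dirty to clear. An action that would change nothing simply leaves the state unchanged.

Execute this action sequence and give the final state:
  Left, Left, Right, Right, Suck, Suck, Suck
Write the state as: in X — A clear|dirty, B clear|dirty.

step 1/7 (Left): in A — A dirty, B dirty
step 2/7 (Left): in A — A dirty, B dirty
step 3/7 (Right): in B — A dirty, B dirty
step 4/7 (Right): in B — A dirty, B dirty
step 5/7 (Suck): in B — A dirty, B clear
step 6/7 (Suck): in B — A dirty, B clear
step 7/7 (Suck): in B — A dirty, B clear

in B — A dirty, B clear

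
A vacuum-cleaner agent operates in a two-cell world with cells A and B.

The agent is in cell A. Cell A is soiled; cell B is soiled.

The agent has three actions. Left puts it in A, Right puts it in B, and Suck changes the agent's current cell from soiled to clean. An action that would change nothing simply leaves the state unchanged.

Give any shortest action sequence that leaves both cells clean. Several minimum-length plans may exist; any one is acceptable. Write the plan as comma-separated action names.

t=1 Suck ⇒ in A — A clean, B soiled
t=2 Right ⇒ in B — A clean, B soiled
t=3 Suck ⇒ in B — A clean, B clean
min 3: Suck A + move + Suck B

Suck, Right, Suck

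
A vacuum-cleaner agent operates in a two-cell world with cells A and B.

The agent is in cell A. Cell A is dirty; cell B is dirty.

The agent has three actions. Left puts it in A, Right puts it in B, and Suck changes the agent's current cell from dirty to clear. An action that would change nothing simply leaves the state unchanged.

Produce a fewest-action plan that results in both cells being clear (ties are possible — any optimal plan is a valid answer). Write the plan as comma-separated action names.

Suck, Right, Suck

step 1/3 (Suck): (A; A:clear, B:dirty)
step 2/3 (Right): (B; A:clear, B:dirty)
step 3/3 (Suck): (B; A:clear, B:clear)
min 3: Suck A + move + Suck B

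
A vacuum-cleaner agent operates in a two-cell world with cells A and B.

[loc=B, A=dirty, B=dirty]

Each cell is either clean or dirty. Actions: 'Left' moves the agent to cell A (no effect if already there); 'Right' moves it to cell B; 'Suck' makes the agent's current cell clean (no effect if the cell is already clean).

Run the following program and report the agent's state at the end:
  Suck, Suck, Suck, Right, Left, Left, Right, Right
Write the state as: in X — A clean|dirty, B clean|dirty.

1. Suck → in B — A dirty, B clean
2. Suck → in B — A dirty, B clean
3. Suck → in B — A dirty, B clean
4. Right → in B — A dirty, B clean
5. Left → in A — A dirty, B clean
6. Left → in A — A dirty, B clean
7. Right → in B — A dirty, B clean
8. Right → in B — A dirty, B clean

in B — A dirty, B clean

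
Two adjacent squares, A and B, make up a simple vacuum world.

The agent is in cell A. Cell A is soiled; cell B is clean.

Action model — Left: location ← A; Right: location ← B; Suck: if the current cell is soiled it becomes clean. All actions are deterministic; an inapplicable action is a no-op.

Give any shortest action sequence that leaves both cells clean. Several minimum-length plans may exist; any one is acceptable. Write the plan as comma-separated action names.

Suck

1. Suck → <A|clean|clean>
min 1: A is soiled, one Suck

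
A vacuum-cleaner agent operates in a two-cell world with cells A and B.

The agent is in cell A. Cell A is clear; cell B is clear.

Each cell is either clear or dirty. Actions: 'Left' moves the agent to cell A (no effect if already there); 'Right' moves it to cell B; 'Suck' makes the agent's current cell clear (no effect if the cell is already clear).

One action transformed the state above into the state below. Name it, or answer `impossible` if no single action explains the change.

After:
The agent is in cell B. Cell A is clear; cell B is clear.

Right

try  Left: <A|clear|clear>
try Right: <B|clear|clear>  ← match
try  Suck: <A|clear|clear>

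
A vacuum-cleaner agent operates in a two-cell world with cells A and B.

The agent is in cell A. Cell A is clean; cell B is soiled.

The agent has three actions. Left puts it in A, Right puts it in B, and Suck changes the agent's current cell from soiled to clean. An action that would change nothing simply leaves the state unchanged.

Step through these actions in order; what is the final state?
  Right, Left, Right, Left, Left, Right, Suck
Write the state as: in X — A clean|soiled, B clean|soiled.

1) do Right; now in B — A clean, B soiled
2) do Left; now in A — A clean, B soiled
3) do Right; now in B — A clean, B soiled
4) do Left; now in A — A clean, B soiled
5) do Left; now in A — A clean, B soiled
6) do Right; now in B — A clean, B soiled
7) do Suck; now in B — A clean, B clean

in B — A clean, B clean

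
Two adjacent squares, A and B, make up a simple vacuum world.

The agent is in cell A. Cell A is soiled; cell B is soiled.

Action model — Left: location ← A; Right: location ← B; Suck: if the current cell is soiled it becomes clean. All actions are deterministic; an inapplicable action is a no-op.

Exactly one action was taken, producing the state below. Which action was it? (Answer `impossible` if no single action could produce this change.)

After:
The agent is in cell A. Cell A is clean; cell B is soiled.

Suck

try  Left: <A|soiled|soiled>
try Right: <B|soiled|soiled>
try  Suck: <A|clean|soiled>  ← match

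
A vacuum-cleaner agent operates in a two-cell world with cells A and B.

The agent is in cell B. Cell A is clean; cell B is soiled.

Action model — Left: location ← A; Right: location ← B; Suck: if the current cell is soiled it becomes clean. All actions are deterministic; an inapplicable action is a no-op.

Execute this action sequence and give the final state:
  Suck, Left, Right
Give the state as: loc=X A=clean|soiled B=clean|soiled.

1. Suck → loc=B A=clean B=clean
2. Left → loc=A A=clean B=clean
3. Right → loc=B A=clean B=clean

loc=B A=clean B=clean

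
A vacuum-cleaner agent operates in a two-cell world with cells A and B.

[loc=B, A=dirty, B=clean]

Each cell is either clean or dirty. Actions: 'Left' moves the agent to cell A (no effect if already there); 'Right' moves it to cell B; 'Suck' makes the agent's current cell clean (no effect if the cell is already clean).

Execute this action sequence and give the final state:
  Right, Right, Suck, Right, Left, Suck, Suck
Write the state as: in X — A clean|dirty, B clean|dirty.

in A — A clean, B clean

t=1 Right ⇒ in B — A dirty, B clean
t=2 Right ⇒ in B — A dirty, B clean
t=3 Suck ⇒ in B — A dirty, B clean
t=4 Right ⇒ in B — A dirty, B clean
t=5 Left ⇒ in A — A dirty, B clean
t=6 Suck ⇒ in A — A clean, B clean
t=7 Suck ⇒ in A — A clean, B clean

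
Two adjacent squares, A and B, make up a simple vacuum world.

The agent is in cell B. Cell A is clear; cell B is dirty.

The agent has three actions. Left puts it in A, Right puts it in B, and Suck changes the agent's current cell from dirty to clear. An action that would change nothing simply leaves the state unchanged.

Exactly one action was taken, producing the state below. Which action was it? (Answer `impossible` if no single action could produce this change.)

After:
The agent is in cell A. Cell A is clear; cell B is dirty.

Left

try  Left: (A; A:clear, B:dirty)  ← match
try Right: (B; A:clear, B:dirty)
try  Suck: (B; A:clear, B:clear)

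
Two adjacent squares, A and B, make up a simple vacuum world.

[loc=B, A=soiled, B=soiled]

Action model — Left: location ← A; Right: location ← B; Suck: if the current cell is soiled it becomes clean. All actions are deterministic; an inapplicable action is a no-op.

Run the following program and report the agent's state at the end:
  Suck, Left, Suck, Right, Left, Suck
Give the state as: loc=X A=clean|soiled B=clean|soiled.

1. Suck → loc=B A=soiled B=clean
2. Left → loc=A A=soiled B=clean
3. Suck → loc=A A=clean B=clean
4. Right → loc=B A=clean B=clean
5. Left → loc=A A=clean B=clean
6. Suck → loc=A A=clean B=clean

loc=A A=clean B=clean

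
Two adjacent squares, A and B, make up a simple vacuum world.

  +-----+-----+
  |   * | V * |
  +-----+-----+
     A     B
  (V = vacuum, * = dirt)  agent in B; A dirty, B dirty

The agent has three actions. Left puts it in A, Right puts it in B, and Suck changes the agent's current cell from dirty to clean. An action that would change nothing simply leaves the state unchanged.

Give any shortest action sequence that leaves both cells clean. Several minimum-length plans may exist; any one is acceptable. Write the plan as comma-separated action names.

step 1/3 (Suck): <B|dirty|clean>
step 2/3 (Left): <A|dirty|clean>
step 3/3 (Suck): <A|clean|clean>
min 3: Suck B + move + Suck A

Suck, Left, Suck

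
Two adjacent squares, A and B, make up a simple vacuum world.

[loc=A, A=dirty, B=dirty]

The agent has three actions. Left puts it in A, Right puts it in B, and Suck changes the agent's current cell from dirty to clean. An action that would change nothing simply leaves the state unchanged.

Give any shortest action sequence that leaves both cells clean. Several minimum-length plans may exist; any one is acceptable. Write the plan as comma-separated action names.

Suck, Right, Suck

step 1/3 (Suck): (A; A:clean, B:dirty)
step 2/3 (Right): (B; A:clean, B:dirty)
step 3/3 (Suck): (B; A:clean, B:clean)
min 3: Suck A + move + Suck B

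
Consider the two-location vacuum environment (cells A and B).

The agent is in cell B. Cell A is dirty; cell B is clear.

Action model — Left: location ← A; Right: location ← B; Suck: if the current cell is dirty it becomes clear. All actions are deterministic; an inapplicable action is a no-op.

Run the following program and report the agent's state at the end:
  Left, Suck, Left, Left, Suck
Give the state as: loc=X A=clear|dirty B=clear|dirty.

[1] after Left: loc=A A=dirty B=clear
[2] after Suck: loc=A A=clear B=clear
[3] after Left: loc=A A=clear B=clear
[4] after Left: loc=A A=clear B=clear
[5] after Suck: loc=A A=clear B=clear

loc=A A=clear B=clear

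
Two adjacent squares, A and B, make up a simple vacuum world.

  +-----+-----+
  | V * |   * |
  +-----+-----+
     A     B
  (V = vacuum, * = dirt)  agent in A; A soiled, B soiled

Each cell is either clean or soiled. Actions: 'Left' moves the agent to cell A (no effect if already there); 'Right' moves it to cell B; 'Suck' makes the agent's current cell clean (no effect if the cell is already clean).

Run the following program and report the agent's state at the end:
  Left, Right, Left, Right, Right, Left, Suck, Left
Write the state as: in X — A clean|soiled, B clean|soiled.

[1] after Left: in A — A soiled, B soiled
[2] after Right: in B — A soiled, B soiled
[3] after Left: in A — A soiled, B soiled
[4] after Right: in B — A soiled, B soiled
[5] after Right: in B — A soiled, B soiled
[6] after Left: in A — A soiled, B soiled
[7] after Suck: in A — A clean, B soiled
[8] after Left: in A — A clean, B soiled

in A — A clean, B soiled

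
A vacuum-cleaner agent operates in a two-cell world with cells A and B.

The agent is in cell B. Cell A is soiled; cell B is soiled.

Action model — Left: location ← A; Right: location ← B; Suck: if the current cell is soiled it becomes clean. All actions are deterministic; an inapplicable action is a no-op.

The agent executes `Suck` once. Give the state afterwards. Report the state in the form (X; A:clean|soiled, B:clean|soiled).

(B; A:soiled, B:clean)

start: (B; A:soiled, B:soiled)
step 1/1 (Suck): (B; A:soiled, B:clean)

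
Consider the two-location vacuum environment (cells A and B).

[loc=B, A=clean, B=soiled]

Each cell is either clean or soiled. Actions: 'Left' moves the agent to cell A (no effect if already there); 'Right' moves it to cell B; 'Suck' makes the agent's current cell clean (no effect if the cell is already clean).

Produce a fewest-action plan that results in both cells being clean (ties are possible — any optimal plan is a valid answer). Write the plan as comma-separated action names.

Suck

1. Suck → in B — A clean, B clean
min 1: B is soiled, one Suck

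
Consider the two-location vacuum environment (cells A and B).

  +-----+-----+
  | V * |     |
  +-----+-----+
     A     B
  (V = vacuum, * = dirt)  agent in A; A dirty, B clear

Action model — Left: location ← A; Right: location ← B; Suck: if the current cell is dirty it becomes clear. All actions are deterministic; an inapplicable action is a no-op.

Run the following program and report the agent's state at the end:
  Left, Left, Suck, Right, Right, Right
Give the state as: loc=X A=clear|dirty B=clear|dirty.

loc=B A=clear B=clear

t=1 Left ⇒ loc=A A=dirty B=clear
t=2 Left ⇒ loc=A A=dirty B=clear
t=3 Suck ⇒ loc=A A=clear B=clear
t=4 Right ⇒ loc=B A=clear B=clear
t=5 Right ⇒ loc=B A=clear B=clear
t=6 Right ⇒ loc=B A=clear B=clear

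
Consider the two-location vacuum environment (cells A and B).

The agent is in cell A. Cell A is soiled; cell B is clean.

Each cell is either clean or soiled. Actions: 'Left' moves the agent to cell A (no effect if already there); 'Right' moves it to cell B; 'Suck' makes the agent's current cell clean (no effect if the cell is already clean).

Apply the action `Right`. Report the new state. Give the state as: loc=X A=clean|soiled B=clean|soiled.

loc=B A=soiled B=clean

start: loc=A A=soiled B=clean
Right (#1): loc=B A=soiled B=clean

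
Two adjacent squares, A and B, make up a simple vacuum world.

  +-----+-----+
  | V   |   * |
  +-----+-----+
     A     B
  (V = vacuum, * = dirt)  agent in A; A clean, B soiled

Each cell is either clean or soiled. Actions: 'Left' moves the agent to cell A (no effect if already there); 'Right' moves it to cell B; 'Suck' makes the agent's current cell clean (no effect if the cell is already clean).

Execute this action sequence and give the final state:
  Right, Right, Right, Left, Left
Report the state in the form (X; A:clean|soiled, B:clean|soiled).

1. Right → (B; A:clean, B:soiled)
2. Right → (B; A:clean, B:soiled)
3. Right → (B; A:clean, B:soiled)
4. Left → (A; A:clean, B:soiled)
5. Left → (A; A:clean, B:soiled)

(A; A:clean, B:soiled)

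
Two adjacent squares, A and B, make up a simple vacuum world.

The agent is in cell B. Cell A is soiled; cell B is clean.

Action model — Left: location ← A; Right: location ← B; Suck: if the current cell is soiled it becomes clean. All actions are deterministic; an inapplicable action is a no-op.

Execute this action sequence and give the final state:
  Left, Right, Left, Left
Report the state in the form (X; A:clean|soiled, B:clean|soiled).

(A; A:soiled, B:clean)

t=1 Left ⇒ (A; A:soiled, B:clean)
t=2 Right ⇒ (B; A:soiled, B:clean)
t=3 Left ⇒ (A; A:soiled, B:clean)
t=4 Left ⇒ (A; A:soiled, B:clean)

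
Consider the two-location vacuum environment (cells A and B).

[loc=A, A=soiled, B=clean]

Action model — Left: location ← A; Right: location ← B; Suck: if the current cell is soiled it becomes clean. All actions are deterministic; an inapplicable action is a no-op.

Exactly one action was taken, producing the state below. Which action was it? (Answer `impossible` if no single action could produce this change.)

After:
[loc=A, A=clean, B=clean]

Suck

try  Left: in A — A soiled, B clean
try Right: in B — A soiled, B clean
try  Suck: in A — A clean, B clean  ← match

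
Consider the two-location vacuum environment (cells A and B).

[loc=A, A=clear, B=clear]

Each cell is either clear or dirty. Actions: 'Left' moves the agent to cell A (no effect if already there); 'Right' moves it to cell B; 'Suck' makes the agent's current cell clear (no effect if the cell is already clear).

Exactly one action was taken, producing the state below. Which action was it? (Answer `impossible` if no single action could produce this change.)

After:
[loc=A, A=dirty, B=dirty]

impossible

try  Left: <A|clear|clear>
try Right: <B|clear|clear>
try  Suck: <A|clear|clear>
no single action produces the after-state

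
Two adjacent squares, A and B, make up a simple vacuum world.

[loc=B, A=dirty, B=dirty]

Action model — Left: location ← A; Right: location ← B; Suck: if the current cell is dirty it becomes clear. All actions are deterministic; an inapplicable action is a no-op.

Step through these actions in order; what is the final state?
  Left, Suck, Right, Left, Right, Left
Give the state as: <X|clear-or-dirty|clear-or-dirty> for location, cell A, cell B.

<A|clear|dirty>

step 1/6 (Left): <A|dirty|dirty>
step 2/6 (Suck): <A|clear|dirty>
step 3/6 (Right): <B|clear|dirty>
step 4/6 (Left): <A|clear|dirty>
step 5/6 (Right): <B|clear|dirty>
step 6/6 (Left): <A|clear|dirty>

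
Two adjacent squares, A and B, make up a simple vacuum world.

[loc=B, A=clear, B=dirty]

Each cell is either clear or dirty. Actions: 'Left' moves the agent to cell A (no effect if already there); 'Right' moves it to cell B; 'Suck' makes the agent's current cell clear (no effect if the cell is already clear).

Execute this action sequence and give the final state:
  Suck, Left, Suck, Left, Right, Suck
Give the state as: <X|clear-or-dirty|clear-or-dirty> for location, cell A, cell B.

1) do Suck; now <B|clear|clear>
2) do Left; now <A|clear|clear>
3) do Suck; now <A|clear|clear>
4) do Left; now <A|clear|clear>
5) do Right; now <B|clear|clear>
6) do Suck; now <B|clear|clear>

<B|clear|clear>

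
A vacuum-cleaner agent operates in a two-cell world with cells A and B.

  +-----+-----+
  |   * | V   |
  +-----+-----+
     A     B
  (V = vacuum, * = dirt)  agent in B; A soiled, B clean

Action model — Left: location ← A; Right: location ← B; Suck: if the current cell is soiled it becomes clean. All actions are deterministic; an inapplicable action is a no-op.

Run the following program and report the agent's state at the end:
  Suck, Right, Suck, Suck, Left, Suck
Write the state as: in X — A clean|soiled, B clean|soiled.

in A — A clean, B clean

1) do Suck; now in B — A soiled, B clean
2) do Right; now in B — A soiled, B clean
3) do Suck; now in B — A soiled, B clean
4) do Suck; now in B — A soiled, B clean
5) do Left; now in A — A soiled, B clean
6) do Suck; now in A — A clean, B clean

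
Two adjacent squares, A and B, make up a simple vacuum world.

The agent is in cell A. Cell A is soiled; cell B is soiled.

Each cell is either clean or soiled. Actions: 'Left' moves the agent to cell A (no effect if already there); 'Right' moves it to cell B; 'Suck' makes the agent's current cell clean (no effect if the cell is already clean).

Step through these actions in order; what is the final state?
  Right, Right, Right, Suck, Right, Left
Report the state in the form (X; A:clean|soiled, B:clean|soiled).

(A; A:soiled, B:clean)

[1] after Right: (B; A:soiled, B:soiled)
[2] after Right: (B; A:soiled, B:soiled)
[3] after Right: (B; A:soiled, B:soiled)
[4] after Suck: (B; A:soiled, B:clean)
[5] after Right: (B; A:soiled, B:clean)
[6] after Left: (A; A:soiled, B:clean)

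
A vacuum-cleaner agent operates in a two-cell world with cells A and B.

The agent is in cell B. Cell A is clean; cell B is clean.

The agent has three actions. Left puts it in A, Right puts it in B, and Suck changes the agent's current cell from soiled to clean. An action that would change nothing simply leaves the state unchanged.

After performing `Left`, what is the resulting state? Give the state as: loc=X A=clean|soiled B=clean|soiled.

start: loc=B A=clean B=clean
Left (#1): loc=A A=clean B=clean

loc=A A=clean B=clean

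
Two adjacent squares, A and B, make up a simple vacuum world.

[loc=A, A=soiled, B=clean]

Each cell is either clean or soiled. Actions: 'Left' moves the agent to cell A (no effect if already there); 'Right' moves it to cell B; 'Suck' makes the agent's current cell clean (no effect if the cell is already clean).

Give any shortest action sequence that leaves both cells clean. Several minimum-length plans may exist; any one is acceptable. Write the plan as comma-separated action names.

[1] after Suck: loc=A A=clean B=clean
min 1: A is soiled, one Suck

Suck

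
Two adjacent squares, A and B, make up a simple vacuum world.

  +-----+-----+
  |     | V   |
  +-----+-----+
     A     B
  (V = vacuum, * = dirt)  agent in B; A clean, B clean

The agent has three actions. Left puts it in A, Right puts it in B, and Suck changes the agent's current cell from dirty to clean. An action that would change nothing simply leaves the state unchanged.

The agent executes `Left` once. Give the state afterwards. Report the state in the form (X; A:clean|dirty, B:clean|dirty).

start: (B; A:clean, B:clean)
Left (#1): (A; A:clean, B:clean)

(A; A:clean, B:clean)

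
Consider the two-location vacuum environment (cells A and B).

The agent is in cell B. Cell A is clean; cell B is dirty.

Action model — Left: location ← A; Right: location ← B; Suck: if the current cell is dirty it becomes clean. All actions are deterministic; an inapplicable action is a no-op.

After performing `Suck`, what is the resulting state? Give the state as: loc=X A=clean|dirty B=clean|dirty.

loc=B A=clean B=clean

start: loc=B A=clean B=dirty
1) do Suck; now loc=B A=clean B=clean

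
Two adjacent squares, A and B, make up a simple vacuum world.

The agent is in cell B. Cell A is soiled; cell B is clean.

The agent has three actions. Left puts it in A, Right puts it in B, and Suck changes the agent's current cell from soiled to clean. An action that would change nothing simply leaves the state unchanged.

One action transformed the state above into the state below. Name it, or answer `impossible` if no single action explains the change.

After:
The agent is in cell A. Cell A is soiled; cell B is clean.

try  Left: in A — A soiled, B clean  ← match
try Right: in B — A soiled, B clean
try  Suck: in B — A soiled, B clean

Left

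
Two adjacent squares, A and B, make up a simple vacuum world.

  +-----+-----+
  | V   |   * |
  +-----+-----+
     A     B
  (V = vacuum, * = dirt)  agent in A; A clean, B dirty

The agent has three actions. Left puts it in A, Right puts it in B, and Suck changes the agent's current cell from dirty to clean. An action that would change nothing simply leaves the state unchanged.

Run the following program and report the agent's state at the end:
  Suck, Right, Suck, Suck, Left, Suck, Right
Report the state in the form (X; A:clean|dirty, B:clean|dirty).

(B; A:clean, B:clean)

t=1 Suck ⇒ (A; A:clean, B:dirty)
t=2 Right ⇒ (B; A:clean, B:dirty)
t=3 Suck ⇒ (B; A:clean, B:clean)
t=4 Suck ⇒ (B; A:clean, B:clean)
t=5 Left ⇒ (A; A:clean, B:clean)
t=6 Suck ⇒ (A; A:clean, B:clean)
t=7 Right ⇒ (B; A:clean, B:clean)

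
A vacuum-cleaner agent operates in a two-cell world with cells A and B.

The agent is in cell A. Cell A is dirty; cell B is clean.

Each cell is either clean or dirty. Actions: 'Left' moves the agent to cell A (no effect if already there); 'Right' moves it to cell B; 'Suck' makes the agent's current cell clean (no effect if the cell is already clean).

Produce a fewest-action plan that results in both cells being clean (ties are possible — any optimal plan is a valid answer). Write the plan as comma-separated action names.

Suck

1) do Suck; now loc=A A=clean B=clean
min 1: A is dirty, one Suck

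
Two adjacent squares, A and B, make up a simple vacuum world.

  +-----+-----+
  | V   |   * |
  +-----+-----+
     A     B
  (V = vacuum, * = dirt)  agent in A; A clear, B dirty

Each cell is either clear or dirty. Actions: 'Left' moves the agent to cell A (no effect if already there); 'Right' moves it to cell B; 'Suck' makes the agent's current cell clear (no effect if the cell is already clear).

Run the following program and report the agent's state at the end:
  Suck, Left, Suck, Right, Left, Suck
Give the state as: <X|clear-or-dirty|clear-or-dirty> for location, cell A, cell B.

<A|clear|dirty>

Suck (#1): <A|clear|dirty>
Left (#2): <A|clear|dirty>
Suck (#3): <A|clear|dirty>
Right (#4): <B|clear|dirty>
Left (#5): <A|clear|dirty>
Suck (#6): <A|clear|dirty>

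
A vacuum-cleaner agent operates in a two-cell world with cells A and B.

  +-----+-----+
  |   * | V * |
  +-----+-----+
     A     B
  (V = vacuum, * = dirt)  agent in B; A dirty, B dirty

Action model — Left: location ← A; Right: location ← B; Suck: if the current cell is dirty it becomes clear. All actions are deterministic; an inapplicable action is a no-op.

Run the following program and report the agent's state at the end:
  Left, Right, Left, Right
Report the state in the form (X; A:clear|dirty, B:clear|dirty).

1. Left → (A; A:dirty, B:dirty)
2. Right → (B; A:dirty, B:dirty)
3. Left → (A; A:dirty, B:dirty)
4. Right → (B; A:dirty, B:dirty)

(B; A:dirty, B:dirty)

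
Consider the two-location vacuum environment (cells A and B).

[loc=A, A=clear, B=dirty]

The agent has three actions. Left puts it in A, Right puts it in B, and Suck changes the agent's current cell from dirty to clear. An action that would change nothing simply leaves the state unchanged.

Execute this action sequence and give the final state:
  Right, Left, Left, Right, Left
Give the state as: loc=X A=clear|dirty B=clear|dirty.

t=1 Right ⇒ loc=B A=clear B=dirty
t=2 Left ⇒ loc=A A=clear B=dirty
t=3 Left ⇒ loc=A A=clear B=dirty
t=4 Right ⇒ loc=B A=clear B=dirty
t=5 Left ⇒ loc=A A=clear B=dirty

loc=A A=clear B=dirty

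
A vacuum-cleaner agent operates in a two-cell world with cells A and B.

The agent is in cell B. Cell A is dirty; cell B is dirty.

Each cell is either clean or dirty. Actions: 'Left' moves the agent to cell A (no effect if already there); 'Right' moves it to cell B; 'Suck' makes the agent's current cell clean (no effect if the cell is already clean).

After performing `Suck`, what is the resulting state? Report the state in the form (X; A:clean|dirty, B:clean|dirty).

start: (B; A:dirty, B:dirty)
1. Suck → (B; A:dirty, B:clean)

(B; A:dirty, B:clean)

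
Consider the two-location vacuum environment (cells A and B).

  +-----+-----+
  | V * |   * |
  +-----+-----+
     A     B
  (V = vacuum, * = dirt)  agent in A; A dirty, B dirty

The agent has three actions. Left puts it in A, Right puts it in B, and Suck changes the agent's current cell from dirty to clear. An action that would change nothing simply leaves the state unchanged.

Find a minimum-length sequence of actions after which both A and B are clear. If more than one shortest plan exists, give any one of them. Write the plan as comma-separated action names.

Suck, Right, Suck

1) do Suck; now (A; A:clear, B:dirty)
2) do Right; now (B; A:clear, B:dirty)
3) do Suck; now (B; A:clear, B:clear)
min 3: Suck A + move + Suck B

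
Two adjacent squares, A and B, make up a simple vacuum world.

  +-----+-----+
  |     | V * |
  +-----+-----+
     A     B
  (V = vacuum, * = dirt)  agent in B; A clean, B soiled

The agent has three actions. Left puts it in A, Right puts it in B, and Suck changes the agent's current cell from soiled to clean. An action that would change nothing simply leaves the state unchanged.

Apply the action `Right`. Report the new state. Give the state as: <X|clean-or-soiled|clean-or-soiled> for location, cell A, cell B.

<B|clean|soiled>

start: <B|clean|soiled>
1) do Right; now <B|clean|soiled>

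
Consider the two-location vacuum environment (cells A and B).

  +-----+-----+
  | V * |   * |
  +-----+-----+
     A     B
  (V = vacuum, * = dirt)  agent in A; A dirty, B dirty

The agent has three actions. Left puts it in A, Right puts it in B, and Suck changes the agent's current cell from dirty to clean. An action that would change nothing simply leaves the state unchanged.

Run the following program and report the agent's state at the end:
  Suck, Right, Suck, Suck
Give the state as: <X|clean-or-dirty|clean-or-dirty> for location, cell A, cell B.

1. Suck → <A|clean|dirty>
2. Right → <B|clean|dirty>
3. Suck → <B|clean|clean>
4. Suck → <B|clean|clean>

<B|clean|clean>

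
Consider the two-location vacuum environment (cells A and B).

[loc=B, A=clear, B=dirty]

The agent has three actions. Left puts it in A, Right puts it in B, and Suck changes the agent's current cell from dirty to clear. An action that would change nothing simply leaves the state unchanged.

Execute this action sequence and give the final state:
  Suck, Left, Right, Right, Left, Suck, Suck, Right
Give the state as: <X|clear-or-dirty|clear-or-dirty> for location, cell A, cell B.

1) do Suck; now <B|clear|clear>
2) do Left; now <A|clear|clear>
3) do Right; now <B|clear|clear>
4) do Right; now <B|clear|clear>
5) do Left; now <A|clear|clear>
6) do Suck; now <A|clear|clear>
7) do Suck; now <A|clear|clear>
8) do Right; now <B|clear|clear>

<B|clear|clear>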